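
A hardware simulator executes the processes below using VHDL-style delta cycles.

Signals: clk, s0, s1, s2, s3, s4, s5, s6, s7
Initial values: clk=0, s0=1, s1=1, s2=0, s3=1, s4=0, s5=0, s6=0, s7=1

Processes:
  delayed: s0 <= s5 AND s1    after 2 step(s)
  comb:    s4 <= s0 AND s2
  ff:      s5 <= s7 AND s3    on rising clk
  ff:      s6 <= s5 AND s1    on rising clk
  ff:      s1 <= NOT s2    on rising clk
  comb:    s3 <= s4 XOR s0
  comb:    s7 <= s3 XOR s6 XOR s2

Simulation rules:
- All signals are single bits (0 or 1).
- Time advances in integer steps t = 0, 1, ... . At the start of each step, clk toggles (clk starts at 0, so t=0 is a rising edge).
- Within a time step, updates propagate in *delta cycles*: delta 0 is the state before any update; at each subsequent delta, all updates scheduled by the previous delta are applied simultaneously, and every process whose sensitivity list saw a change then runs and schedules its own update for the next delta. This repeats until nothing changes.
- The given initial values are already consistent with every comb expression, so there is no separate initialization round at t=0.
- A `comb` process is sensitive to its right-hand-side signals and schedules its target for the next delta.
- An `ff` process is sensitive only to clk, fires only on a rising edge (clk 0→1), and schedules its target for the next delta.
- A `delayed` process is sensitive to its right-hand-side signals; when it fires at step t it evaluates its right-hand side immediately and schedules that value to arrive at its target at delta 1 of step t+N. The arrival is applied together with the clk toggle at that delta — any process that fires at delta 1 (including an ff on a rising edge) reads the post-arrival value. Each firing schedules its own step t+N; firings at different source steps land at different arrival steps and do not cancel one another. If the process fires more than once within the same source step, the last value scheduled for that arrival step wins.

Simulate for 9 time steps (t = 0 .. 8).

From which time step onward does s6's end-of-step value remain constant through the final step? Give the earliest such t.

6

[bits: s0,s3,s7,s1,s2,s4,s6,clk,s5]
t=0: Δ0=111100000 Δ1=111100010 Δ2=111100011 | 2Δ
t=1: Δ0=111100011 Δ1=111100001 | 1Δ
t=2: Δ0=111100001 Δ1=111100011 Δ2=111100111 Δ3=110100111 | 3Δ
t=3: Δ0=110100111 Δ1=110100101 | 1Δ
t=4: Δ0=110100101 Δ1=110100111 Δ2=110100110 | 2Δ
t=5: Δ0=110100110 Δ1=110100100 | 1Δ
t=6: Δ0=110100100 Δ1=010100110 Δ2=000100010 | 2Δ
t=7: Δ0=000100010 Δ1=000100000 | 1Δ
t=8: Δ0=000100000 Δ1=000100010 | 1Δ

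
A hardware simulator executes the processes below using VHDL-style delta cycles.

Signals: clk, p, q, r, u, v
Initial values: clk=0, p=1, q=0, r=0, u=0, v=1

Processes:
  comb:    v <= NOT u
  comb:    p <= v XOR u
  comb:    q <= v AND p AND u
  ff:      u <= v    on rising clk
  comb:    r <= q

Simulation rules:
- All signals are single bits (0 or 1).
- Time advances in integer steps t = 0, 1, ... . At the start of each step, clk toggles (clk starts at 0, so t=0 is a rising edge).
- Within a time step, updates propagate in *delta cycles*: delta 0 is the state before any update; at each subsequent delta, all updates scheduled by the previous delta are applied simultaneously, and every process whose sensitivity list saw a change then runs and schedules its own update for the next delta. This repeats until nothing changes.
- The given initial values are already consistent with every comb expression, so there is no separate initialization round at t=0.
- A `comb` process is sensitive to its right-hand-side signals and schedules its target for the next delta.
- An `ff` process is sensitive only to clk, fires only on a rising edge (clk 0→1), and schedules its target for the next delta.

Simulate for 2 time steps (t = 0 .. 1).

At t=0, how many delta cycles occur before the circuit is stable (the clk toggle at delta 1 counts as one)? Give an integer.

5

t=0 Δ0: p=1 q=0 clk=0 u=0 v=1 r=0
  Δ1: clk:0→1
  Δ2: u:0→1
  Δ3: p:1→0, q:0→1, v:1→0
  Δ4: p:0→1, q:1→0, r:0→1
  Δ5: r:1→0
  (5Δ to stable)
t=1 Δ0: p=1 q=0 clk=1 u=1 v=0 r=0
  Δ1: clk:1→0
  (1Δ to stable)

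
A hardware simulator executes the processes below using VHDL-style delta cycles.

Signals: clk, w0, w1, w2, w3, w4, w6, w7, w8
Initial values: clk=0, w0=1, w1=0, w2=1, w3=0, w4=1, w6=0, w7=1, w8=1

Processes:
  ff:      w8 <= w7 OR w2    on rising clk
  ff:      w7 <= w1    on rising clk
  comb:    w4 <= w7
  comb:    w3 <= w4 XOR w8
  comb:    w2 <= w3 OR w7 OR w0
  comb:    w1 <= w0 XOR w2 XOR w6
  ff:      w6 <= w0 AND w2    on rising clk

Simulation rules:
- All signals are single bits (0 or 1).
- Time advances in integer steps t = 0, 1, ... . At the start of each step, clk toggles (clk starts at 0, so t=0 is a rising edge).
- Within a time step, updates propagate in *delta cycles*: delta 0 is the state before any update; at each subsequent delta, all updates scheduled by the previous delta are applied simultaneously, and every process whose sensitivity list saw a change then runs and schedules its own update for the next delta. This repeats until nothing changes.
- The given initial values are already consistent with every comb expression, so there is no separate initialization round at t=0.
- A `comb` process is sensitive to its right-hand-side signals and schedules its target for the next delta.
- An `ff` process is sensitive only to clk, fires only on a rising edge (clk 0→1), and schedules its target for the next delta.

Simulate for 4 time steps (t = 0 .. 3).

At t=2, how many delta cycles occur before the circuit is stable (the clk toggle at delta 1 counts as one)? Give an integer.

t=0 Δ0: w2=1 w8=1 w1=0 w6=0 w3=0 w7=1 w4=1 clk=0 w0=1
  Δ1: clk:0→1
  Δ2: w6:0→1, w7:1→0
  Δ3: w1:0→1, w4:1→0
  Δ4: w3:0→1
  (4Δ to stable)
t=1 Δ0: w2=1 w8=1 w1=1 w6=1 w3=1 w7=0 w4=0 clk=1 w0=1
  Δ1: clk:1→0
  (1Δ to stable)
t=2 Δ0: w2=1 w8=1 w1=1 w6=1 w3=1 w7=0 w4=0 clk=0 w0=1
  Δ1: clk:0→1
  Δ2: w7:0→1
  Δ3: w4:0→1
  Δ4: w3:1→0
  (4Δ to stable)
t=3 Δ0: w2=1 w8=1 w1=1 w6=1 w3=0 w7=1 w4=1 clk=1 w0=1
  Δ1: clk:1→0
  (1Δ to stable)

4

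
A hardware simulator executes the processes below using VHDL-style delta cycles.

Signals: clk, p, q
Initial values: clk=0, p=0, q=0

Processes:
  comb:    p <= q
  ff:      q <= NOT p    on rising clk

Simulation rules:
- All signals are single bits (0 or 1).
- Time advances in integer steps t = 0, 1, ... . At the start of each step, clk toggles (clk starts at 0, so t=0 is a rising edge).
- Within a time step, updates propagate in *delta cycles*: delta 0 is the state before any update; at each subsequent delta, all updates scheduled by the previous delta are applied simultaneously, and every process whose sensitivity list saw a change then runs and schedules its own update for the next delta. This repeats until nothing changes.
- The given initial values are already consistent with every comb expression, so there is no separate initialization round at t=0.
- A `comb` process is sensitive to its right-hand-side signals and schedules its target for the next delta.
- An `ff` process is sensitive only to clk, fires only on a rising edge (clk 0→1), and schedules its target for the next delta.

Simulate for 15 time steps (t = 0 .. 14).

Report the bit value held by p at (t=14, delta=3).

t0.Δ0 p=0 clk=0 q=0
t0.Δ1 p=0 clk=1 q=0
t0.Δ2 p=0 clk=1 q=1
t0.Δ3 p=1 clk=1 q=1
t1.Δ0 p=1 clk=1 q=1
t1.Δ1 p=1 clk=0 q=1
t2.Δ0 p=1 clk=0 q=1
t2.Δ1 p=1 clk=1 q=1
t2.Δ2 p=1 clk=1 q=0
t2.Δ3 p=0 clk=1 q=0
t3.Δ0 p=0 clk=1 q=0
t3.Δ1 p=0 clk=0 q=0
t4.Δ0 p=0 clk=0 q=0
t4.Δ1 p=0 clk=1 q=0
t4.Δ2 p=0 clk=1 q=1
t4.Δ3 p=1 clk=1 q=1
t5.Δ0 p=1 clk=1 q=1
t5.Δ1 p=1 clk=0 q=1
t6.Δ0 p=1 clk=0 q=1
t6.Δ1 p=1 clk=1 q=1
t6.Δ2 p=1 clk=1 q=0
t6.Δ3 p=0 clk=1 q=0
t7.Δ0 p=0 clk=1 q=0
t7.Δ1 p=0 clk=0 q=0
t8.Δ0 p=0 clk=0 q=0
t8.Δ1 p=0 clk=1 q=0
t8.Δ2 p=0 clk=1 q=1
t8.Δ3 p=1 clk=1 q=1
t9.Δ0 p=1 clk=1 q=1
t9.Δ1 p=1 clk=0 q=1
t10.Δ0 p=1 clk=0 q=1
t10.Δ1 p=1 clk=1 q=1
t10.Δ2 p=1 clk=1 q=0
t10.Δ3 p=0 clk=1 q=0
t11.Δ0 p=0 clk=1 q=0
t11.Δ1 p=0 clk=0 q=0
t12.Δ0 p=0 clk=0 q=0
t12.Δ1 p=0 clk=1 q=0
t12.Δ2 p=0 clk=1 q=1
t12.Δ3 p=1 clk=1 q=1
t13.Δ0 p=1 clk=1 q=1
t13.Δ1 p=1 clk=0 q=1
t14.Δ0 p=1 clk=0 q=1
t14.Δ1 p=1 clk=1 q=1
t14.Δ2 p=1 clk=1 q=0
t14.Δ3 p=0 clk=1 q=0

0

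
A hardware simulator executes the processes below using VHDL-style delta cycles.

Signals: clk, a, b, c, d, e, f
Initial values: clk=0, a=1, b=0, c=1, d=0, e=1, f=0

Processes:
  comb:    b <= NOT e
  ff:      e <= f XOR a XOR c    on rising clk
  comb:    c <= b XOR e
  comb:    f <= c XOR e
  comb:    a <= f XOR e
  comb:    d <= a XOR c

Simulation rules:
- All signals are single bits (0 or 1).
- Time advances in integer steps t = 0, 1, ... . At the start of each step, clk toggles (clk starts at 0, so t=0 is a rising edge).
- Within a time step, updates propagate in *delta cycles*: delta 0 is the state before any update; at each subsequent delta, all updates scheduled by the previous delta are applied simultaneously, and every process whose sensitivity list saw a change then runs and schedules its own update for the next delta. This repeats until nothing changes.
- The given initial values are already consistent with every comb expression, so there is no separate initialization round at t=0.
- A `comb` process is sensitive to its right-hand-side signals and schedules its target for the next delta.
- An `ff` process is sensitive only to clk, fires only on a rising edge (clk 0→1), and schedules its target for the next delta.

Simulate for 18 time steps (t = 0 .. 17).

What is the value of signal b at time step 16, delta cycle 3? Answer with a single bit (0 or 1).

t=0 Δ0: c=1 f=0 a=1 d=0 e=1 b=0 clk=0
  Δ1: clk:0→1
  Δ2: e:1→0
  Δ3: c:1→0, f:0→1, a:1→0, b:0→1
  Δ4: c:0→1, f:1→0, a:0→1
  Δ5: f:0→1, a:1→0
  Δ6: a:0→1, d:0→1
  Δ7: d:1→0
  (7Δ to stable)
t=1 Δ0: c=1 f=1 a=1 d=0 e=0 b=1 clk=1
  Δ1: clk:1→0
  (1Δ to stable)
t=2 Δ0: c=1 f=1 a=1 d=0 e=0 b=1 clk=0
  Δ1: clk:0→1
  Δ2: e:0→1
  Δ3: c:1→0, f:1→0, a:1→0, b:1→0
  Δ4: c:0→1, f:0→1, a:0→1
  Δ5: f:1→0, a:1→0
  Δ6: a:0→1, d:0→1
  Δ7: d:1→0
  (7Δ to stable)
t=3 Δ0: c=1 f=0 a=1 d=0 e=1 b=0 clk=1
  Δ1: clk:1→0
  (1Δ to stable)
t=4 Δ0: c=1 f=0 a=1 d=0 e=1 b=0 clk=0
  Δ1: clk:0→1
  Δ2: e:1→0
  Δ3: c:1→0, f:0→1, a:1→0, b:0→1
  Δ4: c:0→1, f:1→0, a:0→1
  Δ5: f:0→1, a:1→0
  Δ6: a:0→1, d:0→1
  Δ7: d:1→0
  (7Δ to stable)
t=5 Δ0: c=1 f=1 a=1 d=0 e=0 b=1 clk=1
  Δ1: clk:1→0
  (1Δ to stable)
t=6 Δ0: c=1 f=1 a=1 d=0 e=0 b=1 clk=0
  Δ1: clk:0→1
  Δ2: e:0→1
  Δ3: c:1→0, f:1→0, a:1→0, b:1→0
  Δ4: c:0→1, f:0→1, a:0→1
  Δ5: f:1→0, a:1→0
  Δ6: a:0→1, d:0→1
  Δ7: d:1→0
  (7Δ to stable)
t=7 Δ0: c=1 f=0 a=1 d=0 e=1 b=0 clk=1
  Δ1: clk:1→0
  (1Δ to stable)
t=8 Δ0: c=1 f=0 a=1 d=0 e=1 b=0 clk=0
  Δ1: clk:0→1
  Δ2: e:1→0
  Δ3: c:1→0, f:0→1, a:1→0, b:0→1
  Δ4: c:0→1, f:1→0, a:0→1
  Δ5: f:0→1, a:1→0
  Δ6: a:0→1, d:0→1
  Δ7: d:1→0
  (7Δ to stable)
t=9 Δ0: c=1 f=1 a=1 d=0 e=0 b=1 clk=1
  Δ1: clk:1→0
  (1Δ to stable)
t=10 Δ0: c=1 f=1 a=1 d=0 e=0 b=1 clk=0
  Δ1: clk:0→1
  Δ2: e:0→1
  Δ3: c:1→0, f:1→0, a:1→0, b:1→0
  Δ4: c:0→1, f:0→1, a:0→1
  Δ5: f:1→0, a:1→0
  Δ6: a:0→1, d:0→1
  Δ7: d:1→0
  (7Δ to stable)
t=11 Δ0: c=1 f=0 a=1 d=0 e=1 b=0 clk=1
  Δ1: clk:1→0
  (1Δ to stable)
t=12 Δ0: c=1 f=0 a=1 d=0 e=1 b=0 clk=0
  Δ1: clk:0→1
  Δ2: e:1→0
  Δ3: c:1→0, f:0→1, a:1→0, b:0→1
  Δ4: c:0→1, f:1→0, a:0→1
  Δ5: f:0→1, a:1→0
  Δ6: a:0→1, d:0→1
  Δ7: d:1→0
  (7Δ to stable)
t=13 Δ0: c=1 f=1 a=1 d=0 e=0 b=1 clk=1
  Δ1: clk:1→0
  (1Δ to stable)
t=14 Δ0: c=1 f=1 a=1 d=0 e=0 b=1 clk=0
  Δ1: clk:0→1
  Δ2: e:0→1
  Δ3: c:1→0, f:1→0, a:1→0, b:1→0
  Δ4: c:0→1, f:0→1, a:0→1
  Δ5: f:1→0, a:1→0
  Δ6: a:0→1, d:0→1
  Δ7: d:1→0
  (7Δ to stable)
t=15 Δ0: c=1 f=0 a=1 d=0 e=1 b=0 clk=1
  Δ1: clk:1→0
  (1Δ to stable)
t=16 Δ0: c=1 f=0 a=1 d=0 e=1 b=0 clk=0
  Δ1: clk:0→1
  Δ2: e:1→0
  Δ3: c:1→0, f:0→1, a:1→0, b:0→1
  Δ4: c:0→1, f:1→0, a:0→1
  Δ5: f:0→1, a:1→0
  Δ6: a:0→1, d:0→1
  Δ7: d:1→0
  (7Δ to stable)
t=17 Δ0: c=1 f=1 a=1 d=0 e=0 b=1 clk=1
  Δ1: clk:1→0
  (1Δ to stable)

1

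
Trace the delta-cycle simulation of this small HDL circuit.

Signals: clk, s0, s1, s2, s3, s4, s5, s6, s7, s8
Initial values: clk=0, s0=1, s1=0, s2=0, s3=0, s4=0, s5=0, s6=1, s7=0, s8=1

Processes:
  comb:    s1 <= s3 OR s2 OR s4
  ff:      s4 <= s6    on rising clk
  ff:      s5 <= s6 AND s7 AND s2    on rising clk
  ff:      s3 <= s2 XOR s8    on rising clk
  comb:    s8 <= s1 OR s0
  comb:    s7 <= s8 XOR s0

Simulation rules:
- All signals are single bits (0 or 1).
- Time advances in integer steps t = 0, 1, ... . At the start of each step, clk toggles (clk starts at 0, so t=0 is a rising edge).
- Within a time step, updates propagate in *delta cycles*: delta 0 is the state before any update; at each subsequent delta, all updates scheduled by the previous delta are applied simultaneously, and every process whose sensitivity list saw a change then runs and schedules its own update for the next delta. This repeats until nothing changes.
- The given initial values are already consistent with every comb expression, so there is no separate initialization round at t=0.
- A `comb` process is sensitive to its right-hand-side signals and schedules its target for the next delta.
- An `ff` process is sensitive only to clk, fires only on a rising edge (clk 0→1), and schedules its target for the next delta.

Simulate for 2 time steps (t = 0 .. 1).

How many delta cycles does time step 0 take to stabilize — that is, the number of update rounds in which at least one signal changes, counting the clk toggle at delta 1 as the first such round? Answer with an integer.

t=0 Δ0: s5=0 s7=0 s3=0 s8=1 clk=0 s4=0 s6=1 s0=1 s2=0 s1=0
  Δ1: clk:0→1
  Δ2: s3:0→1, s4:0→1
  Δ3: s1:0→1
  (3Δ to stable)
t=1 Δ0: s5=0 s7=0 s3=1 s8=1 clk=1 s4=1 s6=1 s0=1 s2=0 s1=1
  Δ1: clk:1→0
  (1Δ to stable)

3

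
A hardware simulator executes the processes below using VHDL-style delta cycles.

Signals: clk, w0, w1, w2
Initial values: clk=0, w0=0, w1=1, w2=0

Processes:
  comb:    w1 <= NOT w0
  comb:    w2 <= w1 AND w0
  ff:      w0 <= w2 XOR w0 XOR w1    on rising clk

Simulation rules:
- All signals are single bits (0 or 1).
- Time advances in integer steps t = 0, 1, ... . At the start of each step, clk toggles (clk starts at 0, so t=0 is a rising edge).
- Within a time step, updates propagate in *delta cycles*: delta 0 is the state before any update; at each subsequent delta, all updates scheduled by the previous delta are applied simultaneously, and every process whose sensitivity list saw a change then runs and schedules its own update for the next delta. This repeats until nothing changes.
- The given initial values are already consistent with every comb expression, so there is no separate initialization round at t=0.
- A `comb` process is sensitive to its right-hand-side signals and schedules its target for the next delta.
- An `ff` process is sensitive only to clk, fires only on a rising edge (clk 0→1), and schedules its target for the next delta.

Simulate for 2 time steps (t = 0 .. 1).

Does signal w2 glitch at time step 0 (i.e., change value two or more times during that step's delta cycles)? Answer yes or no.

t0.Δ0 w0=0 w2=0 w1=1 clk=0
t0.Δ1 w0=0 w2=0 w1=1 clk=1
t0.Δ2 w0=1 w2=0 w1=1 clk=1
t0.Δ3 w0=1 w2=1 w1=0 clk=1
t0.Δ4 w0=1 w2=0 w1=0 clk=1
t1.Δ0 w0=1 w2=0 w1=0 clk=1
t1.Δ1 w0=1 w2=0 w1=0 clk=0

yes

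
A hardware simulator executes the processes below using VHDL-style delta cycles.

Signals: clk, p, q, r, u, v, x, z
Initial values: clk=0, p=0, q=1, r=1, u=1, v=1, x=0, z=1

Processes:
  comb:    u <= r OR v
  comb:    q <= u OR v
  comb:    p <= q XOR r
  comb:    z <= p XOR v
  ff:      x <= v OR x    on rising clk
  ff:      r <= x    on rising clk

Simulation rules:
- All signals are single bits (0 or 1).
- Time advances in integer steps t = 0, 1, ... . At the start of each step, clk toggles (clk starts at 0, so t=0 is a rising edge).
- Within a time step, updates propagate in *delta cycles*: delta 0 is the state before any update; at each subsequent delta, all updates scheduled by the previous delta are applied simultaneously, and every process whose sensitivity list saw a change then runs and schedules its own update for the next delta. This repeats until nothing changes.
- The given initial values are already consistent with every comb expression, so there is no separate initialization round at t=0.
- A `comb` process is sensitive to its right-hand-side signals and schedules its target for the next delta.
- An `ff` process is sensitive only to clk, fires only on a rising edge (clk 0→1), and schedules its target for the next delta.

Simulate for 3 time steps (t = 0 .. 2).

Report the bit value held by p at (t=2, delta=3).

t0.Δ0 v=1 z=1 u=1 clk=0 q=1 r=1 p=0 x=0
t0.Δ1 v=1 z=1 u=1 clk=1 q=1 r=1 p=0 x=0
t0.Δ2 v=1 z=1 u=1 clk=1 q=1 r=0 p=0 x=1
t0.Δ3 v=1 z=1 u=1 clk=1 q=1 r=0 p=1 x=1
t0.Δ4 v=1 z=0 u=1 clk=1 q=1 r=0 p=1 x=1
t1.Δ0 v=1 z=0 u=1 clk=1 q=1 r=0 p=1 x=1
t1.Δ1 v=1 z=0 u=1 clk=0 q=1 r=0 p=1 x=1
t2.Δ0 v=1 z=0 u=1 clk=0 q=1 r=0 p=1 x=1
t2.Δ1 v=1 z=0 u=1 clk=1 q=1 r=0 p=1 x=1
t2.Δ2 v=1 z=0 u=1 clk=1 q=1 r=1 p=1 x=1
t2.Δ3 v=1 z=0 u=1 clk=1 q=1 r=1 p=0 x=1
t2.Δ4 v=1 z=1 u=1 clk=1 q=1 r=1 p=0 x=1

0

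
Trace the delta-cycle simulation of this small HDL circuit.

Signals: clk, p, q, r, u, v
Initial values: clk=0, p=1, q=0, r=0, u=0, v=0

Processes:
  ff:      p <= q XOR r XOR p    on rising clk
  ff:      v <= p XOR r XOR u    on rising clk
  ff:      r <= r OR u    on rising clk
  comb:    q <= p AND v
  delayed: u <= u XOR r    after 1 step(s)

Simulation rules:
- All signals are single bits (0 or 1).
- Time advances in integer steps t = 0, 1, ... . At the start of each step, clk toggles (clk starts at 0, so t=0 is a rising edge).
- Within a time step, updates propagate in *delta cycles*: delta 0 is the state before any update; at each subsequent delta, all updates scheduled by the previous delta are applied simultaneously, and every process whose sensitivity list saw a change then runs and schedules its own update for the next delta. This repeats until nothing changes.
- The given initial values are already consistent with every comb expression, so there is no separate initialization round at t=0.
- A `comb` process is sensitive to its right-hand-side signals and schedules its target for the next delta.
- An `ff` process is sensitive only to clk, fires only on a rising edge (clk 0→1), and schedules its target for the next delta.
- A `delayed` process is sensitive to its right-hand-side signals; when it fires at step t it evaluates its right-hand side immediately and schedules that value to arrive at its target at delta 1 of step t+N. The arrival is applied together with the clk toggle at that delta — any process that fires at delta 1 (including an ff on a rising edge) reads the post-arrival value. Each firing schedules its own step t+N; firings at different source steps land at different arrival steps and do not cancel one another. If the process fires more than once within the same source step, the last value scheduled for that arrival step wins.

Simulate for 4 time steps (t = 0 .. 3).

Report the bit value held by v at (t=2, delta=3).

1

t0.Δ0 u=0 r=0 p=1 v=0 clk=0 q=0
t0.Δ1 u=0 r=0 p=1 v=0 clk=1 q=0
t0.Δ2 u=0 r=0 p=1 v=1 clk=1 q=0
t0.Δ3 u=0 r=0 p=1 v=1 clk=1 q=1
t1.Δ0 u=0 r=0 p=1 v=1 clk=1 q=1
t1.Δ1 u=0 r=0 p=1 v=1 clk=0 q=1
t2.Δ0 u=0 r=0 p=1 v=1 clk=0 q=1
t2.Δ1 u=0 r=0 p=1 v=1 clk=1 q=1
t2.Δ2 u=0 r=0 p=0 v=1 clk=1 q=1
t2.Δ3 u=0 r=0 p=0 v=1 clk=1 q=0
t3.Δ0 u=0 r=0 p=0 v=1 clk=1 q=0
t3.Δ1 u=0 r=0 p=0 v=1 clk=0 q=0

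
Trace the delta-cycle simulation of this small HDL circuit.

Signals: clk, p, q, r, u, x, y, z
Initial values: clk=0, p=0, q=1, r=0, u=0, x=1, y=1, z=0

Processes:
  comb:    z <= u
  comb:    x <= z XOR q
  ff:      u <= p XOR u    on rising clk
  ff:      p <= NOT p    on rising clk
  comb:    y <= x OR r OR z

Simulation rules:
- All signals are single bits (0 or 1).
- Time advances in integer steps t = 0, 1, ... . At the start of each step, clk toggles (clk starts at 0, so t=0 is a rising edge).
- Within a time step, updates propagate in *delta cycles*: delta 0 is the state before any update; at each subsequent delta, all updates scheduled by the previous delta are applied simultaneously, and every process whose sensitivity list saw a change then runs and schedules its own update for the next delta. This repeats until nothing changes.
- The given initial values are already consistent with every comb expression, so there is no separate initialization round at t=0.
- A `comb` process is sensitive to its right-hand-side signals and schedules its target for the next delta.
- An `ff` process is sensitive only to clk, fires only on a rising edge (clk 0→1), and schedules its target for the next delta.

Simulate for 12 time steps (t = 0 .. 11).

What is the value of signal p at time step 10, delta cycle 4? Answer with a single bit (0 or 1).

t=0 Δ0: x=1 u=0 q=1 p=0 r=0 z=0 clk=0 y=1
  Δ1: clk:0→1
  Δ2: p:0→1
  (2Δ to stable)
t=1 Δ0: x=1 u=0 q=1 p=1 r=0 z=0 clk=1 y=1
  Δ1: clk:1→0
  (1Δ to stable)
t=2 Δ0: x=1 u=0 q=1 p=1 r=0 z=0 clk=0 y=1
  Δ1: clk:0→1
  Δ2: u:0→1, p:1→0
  Δ3: z:0→1
  Δ4: x:1→0
  (4Δ to stable)
t=3 Δ0: x=0 u=1 q=1 p=0 r=0 z=1 clk=1 y=1
  Δ1: clk:1→0
  (1Δ to stable)
t=4 Δ0: x=0 u=1 q=1 p=0 r=0 z=1 clk=0 y=1
  Δ1: clk:0→1
  Δ2: p:0→1
  (2Δ to stable)
t=5 Δ0: x=0 u=1 q=1 p=1 r=0 z=1 clk=1 y=1
  Δ1: clk:1→0
  (1Δ to stable)
t=6 Δ0: x=0 u=1 q=1 p=1 r=0 z=1 clk=0 y=1
  Δ1: clk:0→1
  Δ2: u:1→0, p:1→0
  Δ3: z:1→0
  Δ4: x:0→1, y:1→0
  Δ5: y:0→1
  (5Δ to stable)
t=7 Δ0: x=1 u=0 q=1 p=0 r=0 z=0 clk=1 y=1
  Δ1: clk:1→0
  (1Δ to stable)
t=8 Δ0: x=1 u=0 q=1 p=0 r=0 z=0 clk=0 y=1
  Δ1: clk:0→1
  Δ2: p:0→1
  (2Δ to stable)
t=9 Δ0: x=1 u=0 q=1 p=1 r=0 z=0 clk=1 y=1
  Δ1: clk:1→0
  (1Δ to stable)
t=10 Δ0: x=1 u=0 q=1 p=1 r=0 z=0 clk=0 y=1
  Δ1: clk:0→1
  Δ2: u:0→1, p:1→0
  Δ3: z:0→1
  Δ4: x:1→0
  (4Δ to stable)
t=11 Δ0: x=0 u=1 q=1 p=0 r=0 z=1 clk=1 y=1
  Δ1: clk:1→0
  (1Δ to stable)

0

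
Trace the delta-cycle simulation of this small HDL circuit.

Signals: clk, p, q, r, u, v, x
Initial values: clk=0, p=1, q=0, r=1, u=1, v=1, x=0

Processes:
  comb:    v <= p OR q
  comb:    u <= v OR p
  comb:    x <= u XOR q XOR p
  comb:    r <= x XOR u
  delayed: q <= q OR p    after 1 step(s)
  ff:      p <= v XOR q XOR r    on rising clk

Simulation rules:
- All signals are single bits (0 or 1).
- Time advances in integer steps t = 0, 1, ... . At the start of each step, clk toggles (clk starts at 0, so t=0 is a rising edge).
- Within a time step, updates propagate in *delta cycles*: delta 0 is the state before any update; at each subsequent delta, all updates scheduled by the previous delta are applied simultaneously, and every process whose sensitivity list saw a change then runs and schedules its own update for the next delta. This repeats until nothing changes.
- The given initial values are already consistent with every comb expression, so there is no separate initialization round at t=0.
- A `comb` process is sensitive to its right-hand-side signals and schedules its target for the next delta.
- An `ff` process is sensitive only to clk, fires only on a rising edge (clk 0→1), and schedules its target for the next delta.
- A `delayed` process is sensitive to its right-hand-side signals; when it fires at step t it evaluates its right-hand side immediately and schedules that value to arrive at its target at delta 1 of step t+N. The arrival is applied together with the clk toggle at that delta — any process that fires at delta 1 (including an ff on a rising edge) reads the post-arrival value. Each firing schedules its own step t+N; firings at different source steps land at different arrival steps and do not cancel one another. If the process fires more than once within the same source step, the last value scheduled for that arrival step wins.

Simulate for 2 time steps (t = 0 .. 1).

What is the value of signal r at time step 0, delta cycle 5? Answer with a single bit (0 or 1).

1

t0.Δ0 r=1 v=1 u=1 p=1 clk=0 x=0 q=0
t0.Δ1 r=1 v=1 u=1 p=1 clk=1 x=0 q=0
t0.Δ2 r=1 v=1 u=1 p=0 clk=1 x=0 q=0
t0.Δ3 r=1 v=0 u=1 p=0 clk=1 x=1 q=0
t0.Δ4 r=0 v=0 u=0 p=0 clk=1 x=1 q=0
t0.Δ5 r=1 v=0 u=0 p=0 clk=1 x=0 q=0
t0.Δ6 r=0 v=0 u=0 p=0 clk=1 x=0 q=0
t1.Δ0 r=0 v=0 u=0 p=0 clk=1 x=0 q=0
t1.Δ1 r=0 v=0 u=0 p=0 clk=0 x=0 q=0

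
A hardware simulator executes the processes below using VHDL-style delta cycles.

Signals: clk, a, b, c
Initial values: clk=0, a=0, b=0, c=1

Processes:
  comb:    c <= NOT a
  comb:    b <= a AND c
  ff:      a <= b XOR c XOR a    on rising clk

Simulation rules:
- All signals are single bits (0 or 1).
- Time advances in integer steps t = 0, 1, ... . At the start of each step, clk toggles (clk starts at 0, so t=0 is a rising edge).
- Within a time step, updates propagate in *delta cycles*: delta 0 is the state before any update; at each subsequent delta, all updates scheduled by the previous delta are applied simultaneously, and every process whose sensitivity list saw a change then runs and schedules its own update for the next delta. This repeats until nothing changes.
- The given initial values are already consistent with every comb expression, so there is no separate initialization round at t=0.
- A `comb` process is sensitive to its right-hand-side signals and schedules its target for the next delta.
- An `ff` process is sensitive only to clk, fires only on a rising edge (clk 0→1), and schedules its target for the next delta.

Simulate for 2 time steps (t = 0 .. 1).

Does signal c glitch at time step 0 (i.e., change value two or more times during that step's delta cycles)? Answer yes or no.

t0.Δ0 a=0 c=1 b=0 clk=0
t0.Δ1 a=0 c=1 b=0 clk=1
t0.Δ2 a=1 c=1 b=0 clk=1
t0.Δ3 a=1 c=0 b=1 clk=1
t0.Δ4 a=1 c=0 b=0 clk=1
t1.Δ0 a=1 c=0 b=0 clk=1
t1.Δ1 a=1 c=0 b=0 clk=0

no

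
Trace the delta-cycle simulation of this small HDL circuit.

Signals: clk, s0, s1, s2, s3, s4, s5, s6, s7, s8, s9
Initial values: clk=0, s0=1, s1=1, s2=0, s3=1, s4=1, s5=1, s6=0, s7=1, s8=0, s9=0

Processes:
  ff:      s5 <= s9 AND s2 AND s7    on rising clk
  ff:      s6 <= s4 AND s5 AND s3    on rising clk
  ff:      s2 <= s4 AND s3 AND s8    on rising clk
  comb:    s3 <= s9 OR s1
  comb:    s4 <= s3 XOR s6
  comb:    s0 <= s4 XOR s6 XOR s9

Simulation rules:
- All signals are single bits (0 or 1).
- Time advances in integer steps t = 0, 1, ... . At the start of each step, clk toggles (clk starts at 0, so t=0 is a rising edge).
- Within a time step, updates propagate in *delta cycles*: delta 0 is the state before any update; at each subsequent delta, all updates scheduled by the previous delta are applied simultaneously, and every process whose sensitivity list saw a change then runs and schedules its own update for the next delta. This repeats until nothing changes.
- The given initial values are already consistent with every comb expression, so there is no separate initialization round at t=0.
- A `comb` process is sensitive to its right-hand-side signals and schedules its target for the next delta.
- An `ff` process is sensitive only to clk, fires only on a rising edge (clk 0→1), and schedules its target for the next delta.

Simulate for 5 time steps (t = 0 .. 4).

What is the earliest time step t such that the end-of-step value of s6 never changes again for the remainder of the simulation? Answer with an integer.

t0.Δ0 s7=1 clk=0 s8=0 s3=1 s2=0 s6=0 s1=1 s9=0 s0=1 s4=1 s5=1
t0.Δ1 s7=1 clk=1 s8=0 s3=1 s2=0 s6=0 s1=1 s9=0 s0=1 s4=1 s5=1
t0.Δ2 s7=1 clk=1 s8=0 s3=1 s2=0 s6=1 s1=1 s9=0 s0=1 s4=1 s5=0
t0.Δ3 s7=1 clk=1 s8=0 s3=1 s2=0 s6=1 s1=1 s9=0 s0=0 s4=0 s5=0
t0.Δ4 s7=1 clk=1 s8=0 s3=1 s2=0 s6=1 s1=1 s9=0 s0=1 s4=0 s5=0
t1.Δ0 s7=1 clk=1 s8=0 s3=1 s2=0 s6=1 s1=1 s9=0 s0=1 s4=0 s5=0
t1.Δ1 s7=1 clk=0 s8=0 s3=1 s2=0 s6=1 s1=1 s9=0 s0=1 s4=0 s5=0
t2.Δ0 s7=1 clk=0 s8=0 s3=1 s2=0 s6=1 s1=1 s9=0 s0=1 s4=0 s5=0
t2.Δ1 s7=1 clk=1 s8=0 s3=1 s2=0 s6=1 s1=1 s9=0 s0=1 s4=0 s5=0
t2.Δ2 s7=1 clk=1 s8=0 s3=1 s2=0 s6=0 s1=1 s9=0 s0=1 s4=0 s5=0
t2.Δ3 s7=1 clk=1 s8=0 s3=1 s2=0 s6=0 s1=1 s9=0 s0=0 s4=1 s5=0
t2.Δ4 s7=1 clk=1 s8=0 s3=1 s2=0 s6=0 s1=1 s9=0 s0=1 s4=1 s5=0
t3.Δ0 s7=1 clk=1 s8=0 s3=1 s2=0 s6=0 s1=1 s9=0 s0=1 s4=1 s5=0
t3.Δ1 s7=1 clk=0 s8=0 s3=1 s2=0 s6=0 s1=1 s9=0 s0=1 s4=1 s5=0
t4.Δ0 s7=1 clk=0 s8=0 s3=1 s2=0 s6=0 s1=1 s9=0 s0=1 s4=1 s5=0
t4.Δ1 s7=1 clk=1 s8=0 s3=1 s2=0 s6=0 s1=1 s9=0 s0=1 s4=1 s5=0

2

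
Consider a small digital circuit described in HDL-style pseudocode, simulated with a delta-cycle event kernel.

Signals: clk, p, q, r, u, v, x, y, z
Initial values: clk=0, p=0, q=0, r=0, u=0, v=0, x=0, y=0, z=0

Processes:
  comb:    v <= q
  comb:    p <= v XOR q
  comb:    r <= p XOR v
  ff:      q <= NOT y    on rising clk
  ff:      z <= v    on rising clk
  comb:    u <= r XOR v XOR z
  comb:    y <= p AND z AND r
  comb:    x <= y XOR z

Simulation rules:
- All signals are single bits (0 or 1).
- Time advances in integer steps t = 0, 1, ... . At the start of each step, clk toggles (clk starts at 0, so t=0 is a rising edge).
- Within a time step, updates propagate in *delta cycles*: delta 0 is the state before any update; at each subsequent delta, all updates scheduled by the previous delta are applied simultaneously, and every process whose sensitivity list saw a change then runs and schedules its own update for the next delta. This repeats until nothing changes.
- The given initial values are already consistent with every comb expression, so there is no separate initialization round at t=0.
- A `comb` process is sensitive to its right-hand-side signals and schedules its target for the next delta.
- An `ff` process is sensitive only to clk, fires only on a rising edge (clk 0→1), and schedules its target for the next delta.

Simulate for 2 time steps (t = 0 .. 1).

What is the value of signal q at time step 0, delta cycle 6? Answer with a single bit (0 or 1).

1

[bits: r,z,q,v,u,y,x,clk,p]
t=0: Δ0=000000000 Δ1=000000010 Δ2=001000010 Δ3=001100011 Δ4=001110010 Δ5=101110010 Δ6=101100010 | 6Δ
t=1: Δ0=101100010 Δ1=101100000 | 1Δ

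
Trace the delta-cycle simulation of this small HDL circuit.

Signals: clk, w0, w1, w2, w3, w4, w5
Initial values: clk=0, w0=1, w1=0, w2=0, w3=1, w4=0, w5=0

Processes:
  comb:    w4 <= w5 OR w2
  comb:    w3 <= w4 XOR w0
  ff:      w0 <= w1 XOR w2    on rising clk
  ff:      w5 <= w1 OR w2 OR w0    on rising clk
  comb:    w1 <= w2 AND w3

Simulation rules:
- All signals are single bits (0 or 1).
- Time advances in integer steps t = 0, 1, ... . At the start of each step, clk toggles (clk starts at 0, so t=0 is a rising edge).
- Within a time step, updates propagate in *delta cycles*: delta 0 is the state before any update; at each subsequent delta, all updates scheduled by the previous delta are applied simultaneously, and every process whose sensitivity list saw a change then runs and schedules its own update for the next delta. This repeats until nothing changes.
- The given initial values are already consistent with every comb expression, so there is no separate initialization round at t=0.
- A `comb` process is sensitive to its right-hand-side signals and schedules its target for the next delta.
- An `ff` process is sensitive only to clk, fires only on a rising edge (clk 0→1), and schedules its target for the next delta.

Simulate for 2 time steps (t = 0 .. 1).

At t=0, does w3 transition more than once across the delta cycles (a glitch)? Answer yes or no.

yes

t=0 Δ0: w2=0 w5=0 w4=0 w1=0 clk=0 w3=1 w0=1
  Δ1: clk:0→1
  Δ2: w5:0→1, w0:1→0
  Δ3: w4:0→1, w3:1→0
  Δ4: w3:0→1
  (4Δ to stable)
t=1 Δ0: w2=0 w5=1 w4=1 w1=0 clk=1 w3=1 w0=0
  Δ1: clk:1→0
  (1Δ to stable)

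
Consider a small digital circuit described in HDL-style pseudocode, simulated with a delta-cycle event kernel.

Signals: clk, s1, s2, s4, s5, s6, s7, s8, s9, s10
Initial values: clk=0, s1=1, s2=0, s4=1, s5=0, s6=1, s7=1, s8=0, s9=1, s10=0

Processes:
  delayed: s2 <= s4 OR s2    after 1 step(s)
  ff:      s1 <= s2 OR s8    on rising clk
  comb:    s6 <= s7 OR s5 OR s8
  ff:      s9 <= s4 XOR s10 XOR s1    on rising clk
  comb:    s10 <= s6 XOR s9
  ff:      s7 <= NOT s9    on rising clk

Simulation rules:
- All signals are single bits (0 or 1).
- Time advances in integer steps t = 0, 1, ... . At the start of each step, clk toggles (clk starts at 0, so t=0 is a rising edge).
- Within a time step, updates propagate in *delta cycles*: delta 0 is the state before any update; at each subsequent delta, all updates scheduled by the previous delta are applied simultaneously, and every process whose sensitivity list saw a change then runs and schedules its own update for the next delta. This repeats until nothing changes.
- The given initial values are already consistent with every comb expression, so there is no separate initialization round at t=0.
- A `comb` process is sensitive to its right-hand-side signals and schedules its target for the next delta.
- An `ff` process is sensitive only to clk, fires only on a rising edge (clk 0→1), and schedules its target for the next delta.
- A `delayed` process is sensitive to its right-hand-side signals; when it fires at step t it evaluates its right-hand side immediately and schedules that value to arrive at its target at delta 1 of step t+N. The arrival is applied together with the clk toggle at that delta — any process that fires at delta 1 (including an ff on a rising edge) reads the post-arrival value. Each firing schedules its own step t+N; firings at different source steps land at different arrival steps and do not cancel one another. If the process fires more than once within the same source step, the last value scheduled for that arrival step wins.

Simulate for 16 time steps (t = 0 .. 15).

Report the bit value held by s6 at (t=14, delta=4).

t=0 Δ0: s9=1 s5=0 s6=1 s10=0 s4=1 s8=0 s2=0 s1=1 clk=0 s7=1
  Δ1: clk:0→1
  Δ2: s9:1→0, s1:1→0, s7:1→0
  Δ3: s6:1→0, s10:0→1
  Δ4: s10:1→0
  (4Δ to stable)
t=1 Δ0: s9=0 s5=0 s6=0 s10=0 s4=1 s8=0 s2=0 s1=0 clk=1 s7=0
  Δ1: clk:1→0
  (1Δ to stable)
t=2 Δ0: s9=0 s5=0 s6=0 s10=0 s4=1 s8=0 s2=0 s1=0 clk=0 s7=0
  Δ1: clk:0→1
  Δ2: s9:0→1, s7:0→1
  Δ3: s6:0→1, s10:0→1
  Δ4: s10:1→0
  (4Δ to stable)
t=3 Δ0: s9=1 s5=0 s6=1 s10=0 s4=1 s8=0 s2=0 s1=0 clk=1 s7=1
  Δ1: clk:1→0
  (1Δ to stable)
t=4 Δ0: s9=1 s5=0 s6=1 s10=0 s4=1 s8=0 s2=0 s1=0 clk=0 s7=1
  Δ1: clk:0→1
  Δ2: s7:1→0
  Δ3: s6:1→0
  Δ4: s10:0→1
  (4Δ to stable)
t=5 Δ0: s9=1 s5=0 s6=0 s10=1 s4=1 s8=0 s2=0 s1=0 clk=1 s7=0
  Δ1: clk:1→0
  (1Δ to stable)
t=6 Δ0: s9=1 s5=0 s6=0 s10=1 s4=1 s8=0 s2=0 s1=0 clk=0 s7=0
  Δ1: clk:0→1
  Δ2: s9:1→0
  Δ3: s10:1→0
  (3Δ to stable)
t=7 Δ0: s9=0 s5=0 s6=0 s10=0 s4=1 s8=0 s2=0 s1=0 clk=1 s7=0
  Δ1: clk:1→0
  (1Δ to stable)
t=8 Δ0: s9=0 s5=0 s6=0 s10=0 s4=1 s8=0 s2=0 s1=0 clk=0 s7=0
  Δ1: clk:0→1
  Δ2: s9:0→1, s7:0→1
  Δ3: s6:0→1, s10:0→1
  Δ4: s10:1→0
  (4Δ to stable)
t=9 Δ0: s9=1 s5=0 s6=1 s10=0 s4=1 s8=0 s2=0 s1=0 clk=1 s7=1
  Δ1: clk:1→0
  (1Δ to stable)
t=10 Δ0: s9=1 s5=0 s6=1 s10=0 s4=1 s8=0 s2=0 s1=0 clk=0 s7=1
  Δ1: clk:0→1
  Δ2: s7:1→0
  Δ3: s6:1→0
  Δ4: s10:0→1
  (4Δ to stable)
t=11 Δ0: s9=1 s5=0 s6=0 s10=1 s4=1 s8=0 s2=0 s1=0 clk=1 s7=0
  Δ1: clk:1→0
  (1Δ to stable)
t=12 Δ0: s9=1 s5=0 s6=0 s10=1 s4=1 s8=0 s2=0 s1=0 clk=0 s7=0
  Δ1: clk:0→1
  Δ2: s9:1→0
  Δ3: s10:1→0
  (3Δ to stable)
t=13 Δ0: s9=0 s5=0 s6=0 s10=0 s4=1 s8=0 s2=0 s1=0 clk=1 s7=0
  Δ1: clk:1→0
  (1Δ to stable)
t=14 Δ0: s9=0 s5=0 s6=0 s10=0 s4=1 s8=0 s2=0 s1=0 clk=0 s7=0
  Δ1: clk:0→1
  Δ2: s9:0→1, s7:0→1
  Δ3: s6:0→1, s10:0→1
  Δ4: s10:1→0
  (4Δ to stable)
t=15 Δ0: s9=1 s5=0 s6=1 s10=0 s4=1 s8=0 s2=0 s1=0 clk=1 s7=1
  Δ1: clk:1→0
  (1Δ to stable)

1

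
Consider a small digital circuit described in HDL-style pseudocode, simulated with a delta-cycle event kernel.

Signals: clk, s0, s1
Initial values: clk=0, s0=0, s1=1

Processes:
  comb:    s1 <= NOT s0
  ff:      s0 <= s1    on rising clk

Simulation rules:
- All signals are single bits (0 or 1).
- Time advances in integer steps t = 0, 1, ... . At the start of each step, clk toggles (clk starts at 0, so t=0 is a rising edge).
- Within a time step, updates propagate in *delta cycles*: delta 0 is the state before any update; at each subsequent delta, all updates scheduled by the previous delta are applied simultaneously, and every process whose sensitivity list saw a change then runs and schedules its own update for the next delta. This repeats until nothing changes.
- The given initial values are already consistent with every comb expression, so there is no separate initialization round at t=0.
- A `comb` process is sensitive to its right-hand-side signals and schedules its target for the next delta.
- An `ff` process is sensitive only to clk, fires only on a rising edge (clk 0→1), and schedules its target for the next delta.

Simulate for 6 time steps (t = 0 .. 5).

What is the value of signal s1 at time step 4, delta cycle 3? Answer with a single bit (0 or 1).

t0.Δ0 clk=0 s1=1 s0=0
t0.Δ1 clk=1 s1=1 s0=0
t0.Δ2 clk=1 s1=1 s0=1
t0.Δ3 clk=1 s1=0 s0=1
t1.Δ0 clk=1 s1=0 s0=1
t1.Δ1 clk=0 s1=0 s0=1
t2.Δ0 clk=0 s1=0 s0=1
t2.Δ1 clk=1 s1=0 s0=1
t2.Δ2 clk=1 s1=0 s0=0
t2.Δ3 clk=1 s1=1 s0=0
t3.Δ0 clk=1 s1=1 s0=0
t3.Δ1 clk=0 s1=1 s0=0
t4.Δ0 clk=0 s1=1 s0=0
t4.Δ1 clk=1 s1=1 s0=0
t4.Δ2 clk=1 s1=1 s0=1
t4.Δ3 clk=1 s1=0 s0=1
t5.Δ0 clk=1 s1=0 s0=1
t5.Δ1 clk=0 s1=0 s0=1

0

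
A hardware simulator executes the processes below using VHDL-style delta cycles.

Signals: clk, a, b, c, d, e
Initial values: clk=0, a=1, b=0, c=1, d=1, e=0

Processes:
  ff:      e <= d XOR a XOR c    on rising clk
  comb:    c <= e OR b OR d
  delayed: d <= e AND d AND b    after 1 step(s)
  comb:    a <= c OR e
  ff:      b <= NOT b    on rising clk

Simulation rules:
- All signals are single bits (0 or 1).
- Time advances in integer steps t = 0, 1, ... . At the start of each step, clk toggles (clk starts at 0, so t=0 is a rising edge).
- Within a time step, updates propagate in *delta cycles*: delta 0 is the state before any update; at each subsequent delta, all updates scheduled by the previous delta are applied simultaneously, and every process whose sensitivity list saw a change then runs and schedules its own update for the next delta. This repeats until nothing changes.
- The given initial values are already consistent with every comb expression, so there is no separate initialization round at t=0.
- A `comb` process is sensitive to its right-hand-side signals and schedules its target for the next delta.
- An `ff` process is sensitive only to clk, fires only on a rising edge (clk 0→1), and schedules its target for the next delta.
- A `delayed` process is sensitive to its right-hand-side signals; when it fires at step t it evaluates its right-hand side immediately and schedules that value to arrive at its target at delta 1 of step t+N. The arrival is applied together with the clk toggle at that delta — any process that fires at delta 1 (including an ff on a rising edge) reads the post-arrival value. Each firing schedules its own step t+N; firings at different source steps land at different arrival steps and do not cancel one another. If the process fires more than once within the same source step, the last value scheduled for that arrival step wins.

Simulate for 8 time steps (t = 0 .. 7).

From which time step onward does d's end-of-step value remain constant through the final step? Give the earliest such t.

3

t=0 Δ0: e=0 clk=0 d=1 a=1 b=0 c=1
  Δ1: clk:0→1
  Δ2: e:0→1, b:0→1
  (2Δ to stable)
t=1 Δ0: e=1 clk=1 d=1 a=1 b=1 c=1
  Δ1: clk:1→0
  (1Δ to stable)
t=2 Δ0: e=1 clk=0 d=1 a=1 b=1 c=1
  Δ1: clk:0→1
  Δ2: b:1→0
  (2Δ to stable)
t=3 Δ0: e=1 clk=1 d=1 a=1 b=0 c=1
  Δ1: clk:1→0, d:1→0
  (1Δ to stable)
t=4 Δ0: e=1 clk=0 d=0 a=1 b=0 c=1
  Δ1: clk:0→1
  Δ2: e:1→0, b:0→1
  (2Δ to stable)
t=5 Δ0: e=0 clk=1 d=0 a=1 b=1 c=1
  Δ1: clk:1→0
  (1Δ to stable)
t=6 Δ0: e=0 clk=0 d=0 a=1 b=1 c=1
  Δ1: clk:0→1
  Δ2: b:1→0
  Δ3: c:1→0
  Δ4: a:1→0
  (4Δ to stable)
t=7 Δ0: e=0 clk=1 d=0 a=0 b=0 c=0
  Δ1: clk:1→0
  (1Δ to stable)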